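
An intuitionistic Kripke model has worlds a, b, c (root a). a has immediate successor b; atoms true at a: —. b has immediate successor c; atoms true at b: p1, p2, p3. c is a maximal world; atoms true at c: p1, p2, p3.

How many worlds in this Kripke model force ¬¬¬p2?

a: does not force it — a ⊮ ¬¬¬p2 since a is accessible from a and a ⊩ ¬¬p2.
b: does not force it.
c: does not force it.
Worlds forcing the formula: { }.

0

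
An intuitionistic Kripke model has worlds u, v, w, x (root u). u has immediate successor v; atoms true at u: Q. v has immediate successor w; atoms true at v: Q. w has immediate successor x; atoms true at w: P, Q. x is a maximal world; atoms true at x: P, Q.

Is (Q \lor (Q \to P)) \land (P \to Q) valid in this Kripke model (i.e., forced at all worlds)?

u \Vdash (Q \lor (Q \to P)) \land (P \to Q) since u forces both conjuncts.
Since the root u forces (Q \lor (Q \to P)) \land (P \to Q) and forcing is persistent (monotone upward), every world forces it.

Yes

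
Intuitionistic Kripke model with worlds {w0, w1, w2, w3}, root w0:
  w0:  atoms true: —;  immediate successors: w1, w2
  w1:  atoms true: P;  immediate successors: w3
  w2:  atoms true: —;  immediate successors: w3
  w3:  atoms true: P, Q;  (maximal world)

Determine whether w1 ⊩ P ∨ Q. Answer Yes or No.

Yes

w1 ⊩ P ∨ Q via the disjunct P.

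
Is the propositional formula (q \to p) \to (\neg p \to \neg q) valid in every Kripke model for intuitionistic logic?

Yes

This is the forward direction of contraposition, which is intuitionistically derivable.
Assume q \to p and \neg p. If q held then p would follow, contradicting \neg p; so \neg q.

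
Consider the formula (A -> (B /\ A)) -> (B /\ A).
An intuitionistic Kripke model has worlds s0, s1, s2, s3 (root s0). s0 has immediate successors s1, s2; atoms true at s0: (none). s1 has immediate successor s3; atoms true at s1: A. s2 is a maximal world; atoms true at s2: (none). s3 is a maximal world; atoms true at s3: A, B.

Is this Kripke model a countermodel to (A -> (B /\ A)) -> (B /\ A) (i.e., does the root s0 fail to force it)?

s0 ||-/- (A -> (B /\ A)) -> (B /\ A): at the accessible world s2, s2 ||- A -> (B /\ A) but s2 ||-/- B /\ A.
s2 ||-/- B /\ A since s2 fails B.
So the root s0 does not force (A -> (B /\ A)) -> (B /\ A); the model is a countermodel.

Yes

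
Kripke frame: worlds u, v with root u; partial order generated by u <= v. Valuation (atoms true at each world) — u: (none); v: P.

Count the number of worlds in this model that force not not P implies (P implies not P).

0

u: does not force it — u does not force not not P implies (P implies not P): already at u itself, u forces not not P but u does not force P implies not P.
v: does not force it — v does not force not not P implies (P implies not P): already at v itself, v forces not not P but v does not force P implies not P.
Worlds forcing the formula: { }.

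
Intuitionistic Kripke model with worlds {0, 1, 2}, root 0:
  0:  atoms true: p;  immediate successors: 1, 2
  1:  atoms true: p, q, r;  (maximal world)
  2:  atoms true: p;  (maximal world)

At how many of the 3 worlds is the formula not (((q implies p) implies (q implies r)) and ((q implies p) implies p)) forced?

0

0: does not force it — 0 does not force not (((q implies p) implies (q implies r)) and ((q implies p) implies p)) since 0 is accessible from 0 and 0 forces ((q implies p) implies (q implies r)) and ((q implies p) implies p).
1: does not force it — 1 does not force not (((q implies p) implies (q implies r)) and ((q implies p) implies p)) since 1 is accessible from 1 and 1 forces ((q implies p) implies (q implies r)) and ((q implies p) implies p).
2: does not force it — 2 does not force not (((q implies p) implies (q implies r)) and ((q implies p) implies p)) since 2 is accessible from 2 and 2 forces ((q implies p) implies (q implies r)) and ((q implies p) implies p).
Worlds forcing the formula: { }.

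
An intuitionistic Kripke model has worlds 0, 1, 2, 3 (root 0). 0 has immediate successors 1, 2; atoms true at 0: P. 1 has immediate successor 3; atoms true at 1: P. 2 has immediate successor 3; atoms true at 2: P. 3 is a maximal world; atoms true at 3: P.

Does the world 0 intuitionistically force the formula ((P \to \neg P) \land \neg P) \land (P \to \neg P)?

0 \nVdash ((P \to \neg P) \land \neg P) \land (P \to \neg P) since 0 fails (P \to \neg P) \land \neg P.

No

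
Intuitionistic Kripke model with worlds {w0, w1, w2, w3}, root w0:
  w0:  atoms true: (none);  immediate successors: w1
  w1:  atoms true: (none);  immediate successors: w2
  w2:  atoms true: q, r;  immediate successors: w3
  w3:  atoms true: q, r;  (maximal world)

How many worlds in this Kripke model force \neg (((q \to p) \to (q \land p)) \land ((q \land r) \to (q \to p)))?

4

w0: forces it.
w1: forces it.
w2: forces it.
w3: forces it.
Worlds forcing the formula: {w0, w1, w2, w3}.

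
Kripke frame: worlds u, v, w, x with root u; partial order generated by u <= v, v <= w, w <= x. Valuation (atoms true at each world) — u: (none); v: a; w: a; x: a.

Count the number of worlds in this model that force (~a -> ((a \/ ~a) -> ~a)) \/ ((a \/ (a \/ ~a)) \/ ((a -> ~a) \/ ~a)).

4

u: forces it.
v: forces it.
w: forces it.
x: forces it.
Worlds forcing the formula: {u, v, w, x}.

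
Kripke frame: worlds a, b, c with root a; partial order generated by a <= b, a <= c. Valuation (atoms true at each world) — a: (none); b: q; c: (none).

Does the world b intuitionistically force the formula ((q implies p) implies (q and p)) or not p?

b forces ((q implies p) implies (q and p)) or not p via the disjunct (q implies p) implies (q and p).

Yes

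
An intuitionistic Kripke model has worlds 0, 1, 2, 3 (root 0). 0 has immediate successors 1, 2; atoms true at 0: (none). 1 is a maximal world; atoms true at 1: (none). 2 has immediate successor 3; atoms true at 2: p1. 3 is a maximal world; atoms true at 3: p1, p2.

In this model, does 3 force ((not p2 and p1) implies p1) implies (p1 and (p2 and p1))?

3 forces ((not p2 and p1) implies p1) implies (p1 and (p2 and p1)): every world accessible from 3 that forces (not p2 and p1) implies p1 (namely 3) also forces p1 and (p2 and p1).

Yes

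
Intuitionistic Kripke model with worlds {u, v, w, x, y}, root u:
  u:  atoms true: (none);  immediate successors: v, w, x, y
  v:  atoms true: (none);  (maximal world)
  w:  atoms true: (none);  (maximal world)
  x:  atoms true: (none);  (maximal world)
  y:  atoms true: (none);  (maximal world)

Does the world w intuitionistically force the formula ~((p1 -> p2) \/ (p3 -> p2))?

No

w ||-/- ~((p1 -> p2) \/ (p3 -> p2)) since w is accessible from w and w ||- (p1 -> p2) \/ (p3 -> p2).
w ||- (p1 -> p2) \/ (p3 -> p2) via the disjunct p1 -> p2.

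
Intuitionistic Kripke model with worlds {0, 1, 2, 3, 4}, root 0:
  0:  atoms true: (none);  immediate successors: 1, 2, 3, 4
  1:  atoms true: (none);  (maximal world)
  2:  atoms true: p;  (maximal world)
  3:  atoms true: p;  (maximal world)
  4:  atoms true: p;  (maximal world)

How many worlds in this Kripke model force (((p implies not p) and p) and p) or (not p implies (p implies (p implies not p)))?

0: forces it.
1: forces it.
2: forces it.
3: forces it.
4: forces it.
Worlds forcing the formula: {0, 1, 2, 3, 4}.

5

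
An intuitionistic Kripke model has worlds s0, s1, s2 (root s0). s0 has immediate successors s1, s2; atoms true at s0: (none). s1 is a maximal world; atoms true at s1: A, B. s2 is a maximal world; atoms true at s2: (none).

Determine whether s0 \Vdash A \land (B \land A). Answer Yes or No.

No

s0 \nVdash A \land (B \land A) since s0 fails A.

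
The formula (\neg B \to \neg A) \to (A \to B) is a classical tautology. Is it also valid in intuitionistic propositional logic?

No

This is the converse of contraposition, which is not intuitionistically valid.
A Kripke countermodel: worlds s0, s1; order generated by s0 \le s1; atoms true at each world — s0:{A}; s1:{A,B}.
s0 \nVdash (\neg B \to \neg A) \to (A \to B): already at s0 itself, s0 \Vdash \neg B \to \neg A but s0 \nVdash A \to B.
s0 \nVdash A \to B: already at s0 itself, s0 \Vdash A but s0 \nVdash B.
s0 lacks atom B, so s0 \nVdash B.
So the root s0 does not force the formula.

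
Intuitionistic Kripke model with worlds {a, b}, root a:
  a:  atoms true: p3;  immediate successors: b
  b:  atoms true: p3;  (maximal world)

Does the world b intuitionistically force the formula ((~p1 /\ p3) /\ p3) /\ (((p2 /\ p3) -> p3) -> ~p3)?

No

b ||-/- ((~p1 /\ p3) /\ p3) /\ (((p2 /\ p3) -> p3) -> ~p3) since b fails ((p2 /\ p3) -> p3) -> ~p3.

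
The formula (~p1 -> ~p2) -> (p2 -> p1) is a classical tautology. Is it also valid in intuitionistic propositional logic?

This is the converse of contraposition, which is not intuitionistically valid.
A Kripke countermodel: worlds u, v; order generated by u <= v; atoms true at each world — u:{p2}; v:{p1,p2}.
u ||-/- (~p1 -> ~p2) -> (p2 -> p1): already at u itself, u ||- ~p1 -> ~p2 but u ||-/- p2 -> p1.
u ||-/- p2 -> p1: already at u itself, u ||- p2 but u ||-/- p1.
u lacks atom p1, so u ||-/- p1.
So the root u does not force the formula.

No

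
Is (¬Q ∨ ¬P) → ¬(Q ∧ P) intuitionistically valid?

Yes

This is a constructively valid De Morgan direction (disjunction of negations to negated conjunction), which is intuitionistically derivable.
If ¬Q holds at a world then no accessible world forces Q, hence none forces Q ∧ P; likewise for ¬P.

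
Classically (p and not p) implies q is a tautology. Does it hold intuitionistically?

Yes

This is an instance of ex falso quodlibet, which is intuitionistically derivable.
No world can force both p and not p, so the antecedent p and not p is never forced and the implication holds vacuously at every world.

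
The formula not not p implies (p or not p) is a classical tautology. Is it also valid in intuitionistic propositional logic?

This is a variant of double-negation elimination (deriving excluded middle from double negation), which is not intuitionistically valid.
A Kripke countermodel: worlds u0, u1; order generated by u0 <= u1; atoms true at each world — u0:{}; u1:{p}.
u0 does not force not not p implies (p or not p): already at u0 itself, u0 forces not not p but u0 does not force p or not p.
u0 does not force p or not p: neither disjunct is forced at u0.
u0 lacks atom p, so u0 does not force p.
So the root u0 does not force the formula.

No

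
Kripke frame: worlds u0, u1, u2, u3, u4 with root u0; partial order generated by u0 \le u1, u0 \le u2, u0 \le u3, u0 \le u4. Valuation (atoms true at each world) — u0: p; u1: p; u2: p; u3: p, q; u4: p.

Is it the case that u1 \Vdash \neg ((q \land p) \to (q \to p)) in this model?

u1 \nVdash \neg ((q \land p) \to (q \to p)) since u1 is accessible from u1 and u1 \Vdash (q \land p) \to (q \to p).
u1 \Vdash (q \land p) \to (q \to p) vacuously: no world accessible from u1 forces the antecedent q \land p.

No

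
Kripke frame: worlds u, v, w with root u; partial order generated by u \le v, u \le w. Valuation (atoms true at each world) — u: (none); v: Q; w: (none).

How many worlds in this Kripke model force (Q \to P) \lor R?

1

u: does not force it — u \nVdash (Q \to P) \lor R: neither disjunct is forced at u.
v: does not force it.
w: forces it.
Worlds forcing the formula: {w}.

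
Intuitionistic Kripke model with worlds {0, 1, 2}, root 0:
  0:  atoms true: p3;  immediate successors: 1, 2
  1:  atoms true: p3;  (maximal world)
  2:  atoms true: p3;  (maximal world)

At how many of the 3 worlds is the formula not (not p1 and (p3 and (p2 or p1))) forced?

0: forces it.
1: forces it.
2: forces it.
Worlds forcing the formula: {0, 1, 2}.

3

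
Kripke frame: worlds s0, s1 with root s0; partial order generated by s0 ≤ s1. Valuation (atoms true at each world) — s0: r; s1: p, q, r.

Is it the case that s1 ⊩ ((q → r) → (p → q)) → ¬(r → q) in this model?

No

s1 ⊮ ((q → r) → (p → q)) → ¬(r → q): already at s1 itself, s1 ⊩ (q → r) → (p → q) but s1 ⊮ ¬(r → q).
s1 ⊮ ¬(r → q) since s1 is accessible from s1 and s1 ⊩ r → q.
s1 ⊩ r → q: every world accessible from s1 that forces r (namely s1) also forces q.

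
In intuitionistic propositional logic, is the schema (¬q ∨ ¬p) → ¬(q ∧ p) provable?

Yes

This is a constructively valid De Morgan direction (disjunction of negations to negated conjunction), which is intuitionistically derivable.
If ¬q holds at a world then no accessible world forces q, hence none forces q ∧ p; likewise for ¬p.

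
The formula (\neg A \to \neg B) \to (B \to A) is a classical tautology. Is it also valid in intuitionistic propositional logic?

No

This is the converse of contraposition, which is not intuitionistically valid.
A Kripke countermodel: worlds u, v; order generated by u \le v; atoms true at each world — u:{B}; v:{A,B}.
u \nVdash (\neg A \to \neg B) \to (B \to A): already at u itself, u \Vdash \neg A \to \neg B but u \nVdash B \to A.
u \nVdash B \to A: already at u itself, u \Vdash B but u \nVdash A.
u lacks atom A, so u \nVdash A.
So the root u does not force the formula.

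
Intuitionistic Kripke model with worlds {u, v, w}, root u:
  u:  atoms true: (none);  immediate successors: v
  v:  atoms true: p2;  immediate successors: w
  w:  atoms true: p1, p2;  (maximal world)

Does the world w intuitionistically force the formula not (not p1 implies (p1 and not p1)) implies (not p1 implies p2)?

w forces not (not p1 implies (p1 and not p1)) implies (not p1 implies p2) vacuously: no world accessible from w forces the antecedent not (not p1 implies (p1 and not p1)).

Yes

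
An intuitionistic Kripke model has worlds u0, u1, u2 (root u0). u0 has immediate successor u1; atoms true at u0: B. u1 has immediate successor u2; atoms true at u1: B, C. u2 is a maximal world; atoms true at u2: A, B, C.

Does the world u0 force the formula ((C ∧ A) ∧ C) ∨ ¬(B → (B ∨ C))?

u0 ⊮ ((C ∧ A) ∧ C) ∨ ¬(B → (B ∨ C)): neither disjunct is forced at u0.
u0 ⊮ (C ∧ A) ∧ C since u0 fails C ∧ A.

No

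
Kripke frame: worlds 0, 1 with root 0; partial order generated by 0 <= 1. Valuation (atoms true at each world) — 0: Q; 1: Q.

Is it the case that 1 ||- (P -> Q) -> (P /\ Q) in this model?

1 ||-/- (P -> Q) -> (P /\ Q): already at 1 itself, 1 ||- P -> Q but 1 ||-/- P /\ Q.
1 ||-/- P /\ Q since 1 fails P.

No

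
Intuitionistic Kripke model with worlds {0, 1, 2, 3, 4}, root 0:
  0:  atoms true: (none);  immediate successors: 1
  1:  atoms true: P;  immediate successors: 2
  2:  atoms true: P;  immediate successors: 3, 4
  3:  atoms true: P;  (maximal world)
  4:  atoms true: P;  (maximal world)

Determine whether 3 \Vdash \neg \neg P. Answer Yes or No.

3 \Vdash \neg \neg P: no world accessible from 3 forces \neg P.

Yes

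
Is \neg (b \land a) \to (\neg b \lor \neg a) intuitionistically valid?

No

This is the constructively invalid direction of De Morgan's law for conjunction, which is not intuitionistically valid.
A Kripke countermodel: worlds u, v, w; order generated by u \le v, u \le w; atoms true at each world — u:{}; v:{b}; w:{a}.
u \nVdash \neg (b \land a) \to (\neg b \lor \neg a): already at u itself, u \Vdash \neg (b \land a) but u \nVdash \neg b \lor \neg a.
u \nVdash \neg b \lor \neg a: neither disjunct is forced at u.
u \nVdash \neg b since v is accessible from u and v \Vdash b.
So the root u does not force the formula.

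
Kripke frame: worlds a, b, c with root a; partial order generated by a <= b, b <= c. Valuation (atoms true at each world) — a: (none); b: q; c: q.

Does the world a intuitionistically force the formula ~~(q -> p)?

No

a ||-/- ~~(q -> p) since a is accessible from a and a ||- ~(q -> p).
a ||- ~(q -> p): no world accessible from a forces q -> p.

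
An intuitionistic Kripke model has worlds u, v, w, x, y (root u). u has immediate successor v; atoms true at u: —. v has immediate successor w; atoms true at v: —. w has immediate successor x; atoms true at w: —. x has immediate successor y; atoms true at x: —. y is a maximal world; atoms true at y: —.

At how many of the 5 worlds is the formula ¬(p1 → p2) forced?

u: does not force it — u ⊮ ¬(p1 → p2) since u is accessible from u and u ⊩ p1 → p2.
v: does not force it — v ⊮ ¬(p1 → p2) since v is accessible from v and v ⊩ p1 → p2.
w: does not force it.
x: does not force it.
y: does not force it.
Worlds forcing the formula: { }.

0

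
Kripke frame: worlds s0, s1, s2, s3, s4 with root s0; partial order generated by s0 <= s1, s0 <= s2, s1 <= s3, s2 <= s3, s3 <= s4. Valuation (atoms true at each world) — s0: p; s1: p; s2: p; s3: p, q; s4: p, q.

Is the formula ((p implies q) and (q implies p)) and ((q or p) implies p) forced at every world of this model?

Not every world: s0 does not force ((p implies q) and (q implies p)) and ((q or p) implies p).
s0 does not force ((p implies q) and (q implies p)) and ((q or p) implies p) since s0 fails (p implies q) and (q implies p).

No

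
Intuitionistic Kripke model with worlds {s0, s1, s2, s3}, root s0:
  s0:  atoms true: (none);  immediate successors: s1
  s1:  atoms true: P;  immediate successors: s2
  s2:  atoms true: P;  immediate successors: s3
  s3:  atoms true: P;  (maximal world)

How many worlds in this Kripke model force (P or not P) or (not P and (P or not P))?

s0: does not force it — s0 does not force (P or not P) or (not P and (P or not P)): neither disjunct is forced at s0.
s1: forces it.
s2: forces it.
s3: forces it.
Worlds forcing the formula: {s1, s2, s3}.

3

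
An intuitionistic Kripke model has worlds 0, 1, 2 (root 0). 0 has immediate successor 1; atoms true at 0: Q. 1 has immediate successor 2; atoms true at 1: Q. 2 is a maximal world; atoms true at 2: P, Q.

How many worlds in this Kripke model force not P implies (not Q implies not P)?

3

0: forces it.
1: forces it.
2: forces it.
Worlds forcing the formula: {0, 1, 2}.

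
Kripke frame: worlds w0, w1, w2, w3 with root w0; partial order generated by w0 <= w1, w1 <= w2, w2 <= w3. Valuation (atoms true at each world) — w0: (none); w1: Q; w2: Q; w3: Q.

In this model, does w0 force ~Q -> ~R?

Yes

w0 ||- ~Q -> ~R vacuously: no world accessible from w0 forces the antecedent ~Q.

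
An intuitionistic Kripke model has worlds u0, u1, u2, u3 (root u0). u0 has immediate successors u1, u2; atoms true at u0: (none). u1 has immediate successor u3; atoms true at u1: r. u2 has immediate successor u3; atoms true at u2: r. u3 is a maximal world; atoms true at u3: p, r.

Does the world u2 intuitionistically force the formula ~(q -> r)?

No

u2 ||-/- ~(q -> r) since u2 is accessible from u2 and u2 ||- q -> r.
u2 ||- q -> r vacuously: no world accessible from u2 forces the antecedent q.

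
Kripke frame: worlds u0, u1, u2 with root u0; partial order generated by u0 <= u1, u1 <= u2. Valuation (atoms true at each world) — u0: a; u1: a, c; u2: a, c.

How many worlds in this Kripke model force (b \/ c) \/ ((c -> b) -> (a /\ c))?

3

u0: forces it.
u1: forces it.
u2: forces it.
Worlds forcing the formula: {u0, u1, u2}.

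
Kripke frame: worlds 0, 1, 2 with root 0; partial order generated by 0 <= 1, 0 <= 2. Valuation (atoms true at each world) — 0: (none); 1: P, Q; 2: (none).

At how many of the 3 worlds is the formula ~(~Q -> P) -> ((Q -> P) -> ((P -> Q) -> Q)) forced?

1

0: does not force it — 0 ||-/- ~(~Q -> P) -> ((Q -> P) -> ((P -> Q) -> Q)): at the accessible world 2, 2 ||- ~(~Q -> P) but 2 ||-/- (Q -> P) -> ((P -> Q) -> Q).
1: forces it.
2: does not force it — 2 ||-/- ~(~Q -> P) -> ((Q -> P) -> ((P -> Q) -> Q)): already at 2 itself, 2 ||- ~(~Q -> P) but 2 ||-/- (Q -> P) -> ((P -> Q) -> Q).
Worlds forcing the formula: {1}.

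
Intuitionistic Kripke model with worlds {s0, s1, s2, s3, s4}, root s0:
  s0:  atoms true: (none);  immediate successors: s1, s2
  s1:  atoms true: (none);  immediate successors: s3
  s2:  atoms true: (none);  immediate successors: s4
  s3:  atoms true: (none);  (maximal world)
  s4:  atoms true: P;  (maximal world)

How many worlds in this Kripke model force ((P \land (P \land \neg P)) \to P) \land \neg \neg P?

s0: does not force it — s0 \nVdash ((P \land (P \land \neg P)) \to P) \land \neg \neg P since s0 fails \neg \neg P.
s1: does not force it.
s2: forces it.
s3: does not force it.
s4: forces it.
Worlds forcing the formula: {s2, s4}.

2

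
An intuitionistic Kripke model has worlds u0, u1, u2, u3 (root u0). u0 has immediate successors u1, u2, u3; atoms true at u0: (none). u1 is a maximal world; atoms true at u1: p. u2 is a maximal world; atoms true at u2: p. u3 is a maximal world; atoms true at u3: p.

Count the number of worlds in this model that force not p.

0

u0: does not force it — u0 does not force not p since u1 is accessible from u0 and u1 forces p.
u1: does not force it — u1 does not force not p since u1 is accessible from u1 and u1 forces p.
u2: does not force it.
u3: does not force it.
Worlds forcing the formula: { }.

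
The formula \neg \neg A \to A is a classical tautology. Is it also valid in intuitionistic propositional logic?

This is double-negation elimination, which is not intuitionistically valid.
A Kripke countermodel: worlds s0, s1; order generated by s0 \le s1; atoms true at each world — s0:{}; s1:{A}.
s0 \nVdash \neg \neg A \to A: already at s0 itself, s0 \Vdash \neg \neg A but s0 \nVdash A.
s0 lacks atom A, so s0 \nVdash A.
So the root s0 does not force the formula.

No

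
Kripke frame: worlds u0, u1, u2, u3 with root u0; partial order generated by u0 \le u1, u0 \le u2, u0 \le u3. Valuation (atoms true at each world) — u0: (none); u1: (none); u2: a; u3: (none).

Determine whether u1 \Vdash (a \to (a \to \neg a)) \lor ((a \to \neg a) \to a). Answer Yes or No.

u1 \Vdash (a \to (a \to \neg a)) \lor ((a \to \neg a) \to a) via the disjunct a \to (a \to \neg a).

Yes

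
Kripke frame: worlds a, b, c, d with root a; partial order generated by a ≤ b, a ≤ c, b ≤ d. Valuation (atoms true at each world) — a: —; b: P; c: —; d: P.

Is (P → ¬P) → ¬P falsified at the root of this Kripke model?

a ⊩ (P → ¬P) → ¬P: every world accessible from a that forces P → ¬P (namely c) also forces ¬P.
So the root a forces (P → ¬P) → ¬P; the model is not a countermodel.

No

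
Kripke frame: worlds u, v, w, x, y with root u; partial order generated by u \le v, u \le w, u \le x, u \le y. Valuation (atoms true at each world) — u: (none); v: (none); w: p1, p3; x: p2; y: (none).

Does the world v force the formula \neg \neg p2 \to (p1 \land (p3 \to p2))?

v \Vdash \neg \neg p2 \to (p1 \land (p3 \to p2)) vacuously: no world accessible from v forces the antecedent \neg \neg p2.

Yes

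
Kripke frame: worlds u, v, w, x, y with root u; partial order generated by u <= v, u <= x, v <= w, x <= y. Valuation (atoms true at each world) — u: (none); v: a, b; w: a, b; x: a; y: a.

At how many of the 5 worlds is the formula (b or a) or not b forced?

u: does not force it — u does not force (b or a) or not b: neither disjunct is forced at u.
v: forces it.
w: forces it.
x: forces it.
y: forces it.
Worlds forcing the formula: {v, w, x, y}.

4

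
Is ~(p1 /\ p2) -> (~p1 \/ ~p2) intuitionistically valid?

This is the constructively invalid direction of De Morgan's law for conjunction, which is not intuitionistically valid.
A Kripke countermodel: worlds w0, w1, w2; order generated by w0 <= w1, w0 <= w2; atoms true at each world — w0:{}; w1:{p1}; w2:{p2}.
w0 ||-/- ~(p1 /\ p2) -> (~p1 \/ ~p2): already at w0 itself, w0 ||- ~(p1 /\ p2) but w0 ||-/- ~p1 \/ ~p2.
w0 ||-/- ~p1 \/ ~p2: neither disjunct is forced at w0.
w0 ||-/- ~p1 since w1 is accessible from w0 and w1 ||- p1.
So the root w0 does not force the formula.

No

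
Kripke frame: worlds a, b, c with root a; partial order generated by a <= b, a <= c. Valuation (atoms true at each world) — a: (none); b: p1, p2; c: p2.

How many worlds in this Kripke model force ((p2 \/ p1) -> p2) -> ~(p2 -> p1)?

a: does not force it — a ||-/- ((p2 \/ p1) -> p2) -> ~(p2 -> p1): already at a itself, a ||- (p2 \/ p1) -> p2 but a ||-/- ~(p2 -> p1).
b: does not force it — b ||-/- ((p2 \/ p1) -> p2) -> ~(p2 -> p1): already at b itself, b ||- (p2 \/ p1) -> p2 but b ||-/- ~(p2 -> p1).
c: forces it.
Worlds forcing the formula: {c}.

1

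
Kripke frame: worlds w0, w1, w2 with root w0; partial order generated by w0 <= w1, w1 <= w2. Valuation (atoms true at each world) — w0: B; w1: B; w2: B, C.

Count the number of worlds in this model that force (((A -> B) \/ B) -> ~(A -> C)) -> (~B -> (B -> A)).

w0: forces it.
w1: forces it.
w2: forces it.
Worlds forcing the formula: {w0, w1, w2}.

3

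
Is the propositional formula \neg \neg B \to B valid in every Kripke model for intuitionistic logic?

This is double-negation elimination, which is not intuitionistically valid.
A Kripke countermodel: worlds a, b; order generated by a \le b; atoms true at each world — a:{}; b:{B}.
a \nVdash \neg \neg B \to B: already at a itself, a \Vdash \neg \neg B but a \nVdash B.
a lacks atom B, so a \nVdash B.
So the root a does not force the formula.

No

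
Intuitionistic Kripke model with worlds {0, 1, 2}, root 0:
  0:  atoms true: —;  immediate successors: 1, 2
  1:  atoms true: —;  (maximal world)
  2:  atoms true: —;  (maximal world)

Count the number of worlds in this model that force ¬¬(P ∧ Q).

0: does not force it — 0 ⊮ ¬¬(P ∧ Q) since 0 is accessible from 0 and 0 ⊩ ¬(P ∧ Q).
1: does not force it — 1 ⊮ ¬¬(P ∧ Q) since 1 is accessible from 1 and 1 ⊩ ¬(P ∧ Q).
2: does not force it.
Worlds forcing the formula: { }.

0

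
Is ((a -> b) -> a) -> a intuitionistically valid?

This is Peirce's law, which is not intuitionistically valid.
A Kripke countermodel: worlds 0, 1; order generated by 0 <= 1; atoms true at each world — 0:{}; 1:{a}.
0 ||-/- ((a -> b) -> a) -> a: already at 0 itself, 0 ||- (a -> b) -> a but 0 ||-/- a.
0 lacks atom a, so 0 ||-/- a.
So the root 0 does not force the formula.

No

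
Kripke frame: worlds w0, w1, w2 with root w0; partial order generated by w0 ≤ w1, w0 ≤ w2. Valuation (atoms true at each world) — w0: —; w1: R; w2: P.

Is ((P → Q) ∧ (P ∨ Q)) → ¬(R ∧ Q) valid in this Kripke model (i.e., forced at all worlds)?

Yes

w0 ⊩ ((P → Q) ∧ (P ∨ Q)) → ¬(R ∧ Q) vacuously: no world accessible from w0 forces the antecedent (P → Q) ∧ (P ∨ Q).
Since the root w0 forces ((P → Q) ∧ (P ∨ Q)) → ¬(R ∧ Q) and forcing is persistent (monotone upward), every world forces it.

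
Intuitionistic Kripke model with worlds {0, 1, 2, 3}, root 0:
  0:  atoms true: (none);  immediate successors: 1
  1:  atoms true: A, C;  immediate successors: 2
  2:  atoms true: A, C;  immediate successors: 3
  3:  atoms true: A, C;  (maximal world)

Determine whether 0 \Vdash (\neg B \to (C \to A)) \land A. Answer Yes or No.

0 \nVdash (\neg B \to (C \to A)) \land A since 0 fails A.

No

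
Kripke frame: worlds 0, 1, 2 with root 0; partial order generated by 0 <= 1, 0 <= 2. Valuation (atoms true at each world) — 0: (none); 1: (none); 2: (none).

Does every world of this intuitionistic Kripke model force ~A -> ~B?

0 ||- ~A -> ~B: every world accessible from 0 that forces ~A (namely 0, 1, 2) also forces ~B.
Since the root 0 forces ~A -> ~B and forcing is persistent (monotone upward), every world forces it.

Yes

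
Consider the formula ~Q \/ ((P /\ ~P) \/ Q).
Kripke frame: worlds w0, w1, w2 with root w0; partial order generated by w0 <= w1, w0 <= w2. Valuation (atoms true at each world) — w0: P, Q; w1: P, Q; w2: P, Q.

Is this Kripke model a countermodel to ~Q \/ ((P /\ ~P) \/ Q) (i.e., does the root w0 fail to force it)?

w0 ||- ~Q \/ ((P /\ ~P) \/ Q) via the disjunct (P /\ ~P) \/ Q.
So the root w0 forces ~Q \/ ((P /\ ~P) \/ Q); the model is not a countermodel.

No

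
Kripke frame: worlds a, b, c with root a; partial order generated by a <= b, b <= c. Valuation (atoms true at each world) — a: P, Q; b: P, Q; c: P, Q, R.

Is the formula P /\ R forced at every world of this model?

No

Not every world: a ||-/- P /\ R.
a ||-/- P /\ R since a fails R.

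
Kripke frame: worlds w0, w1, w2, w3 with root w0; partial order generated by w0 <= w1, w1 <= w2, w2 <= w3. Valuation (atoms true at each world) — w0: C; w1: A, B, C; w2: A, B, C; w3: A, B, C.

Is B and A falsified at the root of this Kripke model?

Yes

w0 does not force B and A since w0 fails B.
So the root w0 does not force B and A; the model is a countermodel.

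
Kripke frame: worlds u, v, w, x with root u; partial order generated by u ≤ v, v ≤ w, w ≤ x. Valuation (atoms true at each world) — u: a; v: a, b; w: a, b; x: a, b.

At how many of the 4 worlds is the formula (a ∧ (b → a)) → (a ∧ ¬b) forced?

u: does not force it — u ⊮ (a ∧ (b → a)) → (a ∧ ¬b): already at u itself, u ⊩ a ∧ (b → a) but u ⊮ a ∧ ¬b.
v: does not force it — v ⊮ (a ∧ (b → a)) → (a ∧ ¬b): already at v itself, v ⊩ a ∧ (b → a) but v ⊮ a ∧ ¬b.
w: does not force it — w ⊮ (a ∧ (b → a)) → (a ∧ ¬b): already at w itself, w ⊩ a ∧ (b → a) but w ⊮ a ∧ ¬b.
x: does not force it.
Worlds forcing the formula: { }.

0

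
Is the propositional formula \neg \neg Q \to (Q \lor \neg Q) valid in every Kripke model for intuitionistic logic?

No

This is a variant of double-negation elimination (deriving excluded middle from double negation), which is not intuitionistically valid.
A Kripke countermodel: worlds u, v; order generated by u \le v; atoms true at each world — u:{}; v:{Q}.
u \nVdash \neg \neg Q \to (Q \lor \neg Q): already at u itself, u \Vdash \neg \neg Q but u \nVdash Q \lor \neg Q.
u \nVdash Q \lor \neg Q: neither disjunct is forced at u.
u lacks atom Q, so u \nVdash Q.
So the root u does not force the formula.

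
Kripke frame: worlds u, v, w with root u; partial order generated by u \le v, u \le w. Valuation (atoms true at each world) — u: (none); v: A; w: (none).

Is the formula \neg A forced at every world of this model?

No

Not every world: u \nVdash \neg A.
u \nVdash \neg A since v is accessible from u and v \Vdash A.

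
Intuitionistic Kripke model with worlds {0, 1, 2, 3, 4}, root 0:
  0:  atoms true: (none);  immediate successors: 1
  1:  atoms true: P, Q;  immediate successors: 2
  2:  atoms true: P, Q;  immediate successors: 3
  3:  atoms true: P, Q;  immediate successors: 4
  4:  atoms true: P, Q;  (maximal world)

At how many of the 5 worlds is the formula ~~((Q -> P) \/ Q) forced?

5

0: forces it.
1: forces it.
2: forces it.
3: forces it.
4: forces it.
Worlds forcing the formula: {0, 1, 2, 3, 4}.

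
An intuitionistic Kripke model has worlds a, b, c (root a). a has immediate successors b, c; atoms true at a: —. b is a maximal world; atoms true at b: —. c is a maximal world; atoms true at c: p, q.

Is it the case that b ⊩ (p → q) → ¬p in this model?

Yes

b ⊩ (p → q) → ¬p: every world accessible from b that forces p → q (namely b) also forces ¬p.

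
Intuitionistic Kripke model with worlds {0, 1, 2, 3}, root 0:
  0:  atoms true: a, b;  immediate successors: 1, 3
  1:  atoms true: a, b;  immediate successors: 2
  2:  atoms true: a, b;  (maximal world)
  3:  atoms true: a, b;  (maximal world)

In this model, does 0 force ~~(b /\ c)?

0 ||-/- ~~(b /\ c) since 0 is accessible from 0 and 0 ||- ~(b /\ c).
0 ||- ~(b /\ c): no world accessible from 0 forces b /\ c.

No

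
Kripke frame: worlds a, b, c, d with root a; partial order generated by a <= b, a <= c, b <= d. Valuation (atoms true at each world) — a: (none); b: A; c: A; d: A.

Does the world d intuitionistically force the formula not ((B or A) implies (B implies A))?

No

d does not force not ((B or A) implies (B implies A)) since d is accessible from d and d forces (B or A) implies (B implies A).
d forces (B or A) implies (B implies A): every world accessible from d that forces B or A (namely d) also forces B implies A.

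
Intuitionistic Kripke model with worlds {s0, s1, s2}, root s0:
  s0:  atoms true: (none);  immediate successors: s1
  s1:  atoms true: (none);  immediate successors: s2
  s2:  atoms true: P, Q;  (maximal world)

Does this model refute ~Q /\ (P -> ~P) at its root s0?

Yes

s0 ||-/- ~Q /\ (P -> ~P) since s0 fails ~Q.
So the root s0 does not force ~Q /\ (P -> ~P); the model is a countermodel.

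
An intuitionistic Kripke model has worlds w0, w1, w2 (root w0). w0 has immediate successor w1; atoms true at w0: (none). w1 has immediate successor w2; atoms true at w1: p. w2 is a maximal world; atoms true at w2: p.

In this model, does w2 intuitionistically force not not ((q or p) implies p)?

Yes

w2 forces not not ((q or p) implies p): no world accessible from w2 forces not ((q or p) implies p).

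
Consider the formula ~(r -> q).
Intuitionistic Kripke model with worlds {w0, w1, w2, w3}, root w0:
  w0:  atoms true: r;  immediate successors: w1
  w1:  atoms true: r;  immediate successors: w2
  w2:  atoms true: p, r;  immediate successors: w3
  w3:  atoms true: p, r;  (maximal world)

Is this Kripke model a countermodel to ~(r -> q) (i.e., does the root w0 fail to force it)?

No

w0 ||- ~(r -> q): no world accessible from w0 forces r -> q.
So the root w0 forces ~(r -> q); the model is not a countermodel.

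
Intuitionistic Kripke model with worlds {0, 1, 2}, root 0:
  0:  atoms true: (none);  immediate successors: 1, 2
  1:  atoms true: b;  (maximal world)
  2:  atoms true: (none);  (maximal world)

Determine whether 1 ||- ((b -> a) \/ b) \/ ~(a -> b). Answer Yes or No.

1 ||- ((b -> a) \/ b) \/ ~(a -> b) via the disjunct (b -> a) \/ b.

Yes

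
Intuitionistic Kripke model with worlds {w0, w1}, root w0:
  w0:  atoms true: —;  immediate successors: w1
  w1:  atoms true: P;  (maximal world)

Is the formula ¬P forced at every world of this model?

Not every world: w0 ⊮ ¬P.
w0 ⊮ ¬P since w1 is accessible from w0 and w1 ⊩ P.

No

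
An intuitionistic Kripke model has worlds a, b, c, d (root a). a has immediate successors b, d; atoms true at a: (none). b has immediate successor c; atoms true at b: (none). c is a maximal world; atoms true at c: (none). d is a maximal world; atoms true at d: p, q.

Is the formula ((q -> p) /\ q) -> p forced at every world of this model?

Yes

a ||- ((q -> p) /\ q) -> p: every world accessible from a that forces (q -> p) /\ q (namely d) also forces p.
Since the root a forces ((q -> p) /\ q) -> p and forcing is persistent (monotone upward), every world forces it.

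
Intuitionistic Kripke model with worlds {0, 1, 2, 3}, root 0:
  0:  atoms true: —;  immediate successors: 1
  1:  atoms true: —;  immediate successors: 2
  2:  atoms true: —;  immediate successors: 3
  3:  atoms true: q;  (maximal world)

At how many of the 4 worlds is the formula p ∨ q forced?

1

0: does not force it — 0 ⊮ p ∨ q: neither disjunct is forced at 0.
1: does not force it — 1 ⊮ p ∨ q: neither disjunct is forced at 1.
2: does not force it — 2 ⊮ p ∨ q: neither disjunct is forced at 2.
3: forces it.
Worlds forcing the formula: {3}.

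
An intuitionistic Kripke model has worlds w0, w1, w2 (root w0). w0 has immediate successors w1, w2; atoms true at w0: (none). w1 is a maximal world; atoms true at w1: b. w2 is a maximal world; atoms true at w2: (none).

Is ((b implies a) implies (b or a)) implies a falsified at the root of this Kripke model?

w0 does not force ((b implies a) implies (b or a)) implies a: at the accessible world w1, w1 forces (b implies a) implies (b or a) but w1 does not force a.
w1 lacks atom a, so w1 does not force a.
So the root w0 does not force ((b implies a) implies (b or a)) implies a; the model is a countermodel.

Yes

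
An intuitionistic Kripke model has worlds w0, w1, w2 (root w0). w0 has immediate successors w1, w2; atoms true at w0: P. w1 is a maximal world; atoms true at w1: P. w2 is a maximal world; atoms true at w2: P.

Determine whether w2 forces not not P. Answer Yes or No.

w2 forces not not P: no world accessible from w2 forces not P.

Yes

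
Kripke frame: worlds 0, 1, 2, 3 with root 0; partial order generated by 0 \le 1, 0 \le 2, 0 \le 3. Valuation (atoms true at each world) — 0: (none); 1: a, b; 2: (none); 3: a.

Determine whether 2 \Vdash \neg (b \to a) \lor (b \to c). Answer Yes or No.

Yes

2 \Vdash \neg (b \to a) \lor (b \to c) via the disjunct b \to c.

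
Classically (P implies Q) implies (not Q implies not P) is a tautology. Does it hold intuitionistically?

Yes

This is the forward direction of contraposition, which is intuitionistically derivable.
Assume P implies Q and not Q. If P held then Q would follow, contradicting not Q; so not P.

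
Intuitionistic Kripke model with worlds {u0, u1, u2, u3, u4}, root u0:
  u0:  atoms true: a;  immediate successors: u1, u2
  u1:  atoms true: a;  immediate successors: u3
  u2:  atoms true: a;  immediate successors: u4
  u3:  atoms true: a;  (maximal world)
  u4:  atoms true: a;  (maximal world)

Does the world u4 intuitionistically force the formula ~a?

u4 ||-/- ~a since u4 is accessible from u4 and u4 ||- a.

No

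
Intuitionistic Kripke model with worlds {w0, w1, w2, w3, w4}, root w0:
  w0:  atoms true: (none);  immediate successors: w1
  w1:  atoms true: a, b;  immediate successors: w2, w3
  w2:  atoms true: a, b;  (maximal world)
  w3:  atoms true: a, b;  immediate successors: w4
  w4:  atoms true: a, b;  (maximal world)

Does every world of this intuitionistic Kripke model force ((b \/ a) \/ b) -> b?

Yes

w0 ||- ((b \/ a) \/ b) -> b: every world accessible from w0 that forces (b \/ a) \/ b (namely w1, w2, w3, w4) also forces b.
Since the root w0 forces ((b \/ a) \/ b) -> b and forcing is persistent (monotone upward), every world forces it.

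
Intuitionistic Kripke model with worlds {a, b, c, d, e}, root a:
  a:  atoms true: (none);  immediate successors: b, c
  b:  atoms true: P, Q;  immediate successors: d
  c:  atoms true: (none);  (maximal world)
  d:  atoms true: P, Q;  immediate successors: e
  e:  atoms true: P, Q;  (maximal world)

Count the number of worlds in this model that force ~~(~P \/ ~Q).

1

a: does not force it — a ||-/- ~~(~P \/ ~Q) since b is accessible from a and b ||- ~(~P \/ ~Q).
b: does not force it — b ||-/- ~~(~P \/ ~Q) since b is accessible from b and b ||- ~(~P \/ ~Q).
c: forces it.
d: does not force it.
e: does not force it.
Worlds forcing the formula: {c}.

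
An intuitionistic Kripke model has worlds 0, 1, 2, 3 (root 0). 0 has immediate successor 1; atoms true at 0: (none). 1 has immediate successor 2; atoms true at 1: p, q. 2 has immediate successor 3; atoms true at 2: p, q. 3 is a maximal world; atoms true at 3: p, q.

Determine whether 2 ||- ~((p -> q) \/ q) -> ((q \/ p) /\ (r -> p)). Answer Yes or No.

Yes

2 ||- ~((p -> q) \/ q) -> ((q \/ p) /\ (r -> p)) vacuously: no world accessible from 2 forces the antecedent ~((p -> q) \/ q).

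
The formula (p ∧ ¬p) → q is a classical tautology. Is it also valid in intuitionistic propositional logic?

Yes

This is an instance of ex falso quodlibet, which is intuitionistically derivable.
No world can force both p and ¬p, so the antecedent p ∧ ¬p is never forced and the implication holds vacuously at every world.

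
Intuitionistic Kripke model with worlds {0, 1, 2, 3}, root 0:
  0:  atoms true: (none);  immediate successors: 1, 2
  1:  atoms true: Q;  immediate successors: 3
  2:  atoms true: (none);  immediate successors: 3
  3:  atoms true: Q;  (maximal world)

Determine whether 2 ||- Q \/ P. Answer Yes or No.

2 ||-/- Q \/ P: neither disjunct is forced at 2.
2 lacks atom Q, so 2 ||-/- Q.

No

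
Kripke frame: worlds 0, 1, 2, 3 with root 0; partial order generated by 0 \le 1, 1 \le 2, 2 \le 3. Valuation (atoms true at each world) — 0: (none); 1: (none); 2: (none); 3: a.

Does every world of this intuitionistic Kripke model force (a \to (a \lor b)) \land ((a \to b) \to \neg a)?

0 \Vdash (a \to (a \lor b)) \land ((a \to b) \to \neg a) since 0 forces both conjuncts.
Since the root 0 forces (a \to (a \lor b)) \land ((a \to b) \to \neg a) and forcing is persistent (monotone upward), every world forces it.

Yes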